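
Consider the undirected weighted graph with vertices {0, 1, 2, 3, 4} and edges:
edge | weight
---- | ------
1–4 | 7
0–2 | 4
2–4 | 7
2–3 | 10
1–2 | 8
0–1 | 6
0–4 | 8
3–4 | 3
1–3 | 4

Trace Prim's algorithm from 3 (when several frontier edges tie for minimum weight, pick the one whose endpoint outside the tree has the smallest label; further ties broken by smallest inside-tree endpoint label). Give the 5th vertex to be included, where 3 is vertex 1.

2

Grow the tree from 3 using Prim:
Step 1: cheapest edge leaving the tree is 3–4 (3); add 4.
Step 2: cheapest edge leaving the tree is 1–3 (4); add 1.
Step 3: cheapest edge leaving the tree is 0–1 (6); add 0.
Step 4: cheapest edge leaving the tree is 0–2 (4); add 2.
Vertex order: 3, 4, 1, 0, 2. The 5th vertex is 2.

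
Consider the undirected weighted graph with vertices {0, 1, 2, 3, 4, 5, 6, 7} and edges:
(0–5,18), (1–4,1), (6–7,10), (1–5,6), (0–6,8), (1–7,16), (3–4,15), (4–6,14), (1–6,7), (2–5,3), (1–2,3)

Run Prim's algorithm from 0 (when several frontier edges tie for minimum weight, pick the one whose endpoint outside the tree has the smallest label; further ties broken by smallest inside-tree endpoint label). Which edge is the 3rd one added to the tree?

1-4

Grow the tree from 0 using Prim:
Step 1: cheapest edge leaving the tree is 0–6 (8); add 6.
Step 2: cheapest edge leaving the tree is 1–6 (7); add 1.
Step 3: cheapest edge leaving the tree is 1–4 (1); add 4.
Step 4: cheapest edge leaving the tree is 1–2 (3); add 2.
Step 5: cheapest edge leaving the tree is 2–5 (3); add 5.
Step 6: cheapest edge leaving the tree is 6–7 (10); add 7.
Step 7: cheapest edge leaving the tree is 3–4 (15); add 3.
The 3rd edge added is 1–4.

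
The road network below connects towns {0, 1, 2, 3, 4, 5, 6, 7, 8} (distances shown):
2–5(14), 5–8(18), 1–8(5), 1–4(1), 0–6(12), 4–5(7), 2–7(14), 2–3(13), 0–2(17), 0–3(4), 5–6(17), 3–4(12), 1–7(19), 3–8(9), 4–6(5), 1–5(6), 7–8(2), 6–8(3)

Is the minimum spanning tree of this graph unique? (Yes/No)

Sort edges by weight, then run Kruskal:
1–4 (1): add — endpoints in different components.
7–8 (2): add — endpoints in different components.
6–8 (3): add — endpoints in different components.
0–3 (4): add — endpoints in different components.
1–8 (5): add — endpoints in different components.
4–6 (5): skip — 4 and 6 already connected.
1–5 (6): add — endpoints in different components.
4–5 (7): skip — 4 and 5 already connected.
3–8 (9): add — endpoints in different components.
0–6 (12): skip — 0 and 6 already connected.
3–4 (12): skip — 3 and 4 already connected.
2–3 (13): add — endpoints in different components.
Non-tree edge 4–6 has weight 5, equal to the heaviest edge on its tree cycle — swapping gives another MST of the same weight. Not unique.

No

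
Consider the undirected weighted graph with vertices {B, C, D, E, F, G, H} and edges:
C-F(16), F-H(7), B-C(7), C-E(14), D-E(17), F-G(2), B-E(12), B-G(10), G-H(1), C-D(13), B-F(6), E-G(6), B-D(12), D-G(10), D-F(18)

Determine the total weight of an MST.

Prim, starting at H.
Step 1: cheapest edge leaving the tree is G-H (1); add G.
Step 2: cheapest edge leaving the tree is F-G (2); add F.
Step 3: cheapest edge leaving the tree is B-F (6); add B.
Step 4: cheapest edge leaving the tree is E-G (6); add E.
Step 5: cheapest edge leaving the tree is B-C (7); add C.
Step 6: cheapest edge leaving the tree is D-G (10); add D.
MST edges: G-H, F-G, B-F, E-G, B-C, D-G; total weight 1+2+6+6+7+10 = 32.

32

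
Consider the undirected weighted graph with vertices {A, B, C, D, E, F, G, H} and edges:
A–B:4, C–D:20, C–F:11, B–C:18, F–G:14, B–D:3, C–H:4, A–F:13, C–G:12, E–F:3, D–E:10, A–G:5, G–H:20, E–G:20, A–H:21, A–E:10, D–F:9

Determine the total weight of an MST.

Prim's algorithm from A:
Step 1: cheapest edge leaving the tree is A–B (4); add B.
Step 2: cheapest edge leaving the tree is B–D (3); add D.
Step 3: cheapest edge leaving the tree is A–G (5); add G.
Step 4: cheapest edge leaving the tree is D–F (9); add F.
Step 5: cheapest edge leaving the tree is E–F (3); add E.
Step 6: cheapest edge leaving the tree is C–F (11); add C.
Step 7: cheapest edge leaving the tree is C–H (4); add H.
MST edges: A–B, B–D, A–G, D–F, E–F, C–F, C–H; total weight 4+3+5+9+3+11+4 = 39.

39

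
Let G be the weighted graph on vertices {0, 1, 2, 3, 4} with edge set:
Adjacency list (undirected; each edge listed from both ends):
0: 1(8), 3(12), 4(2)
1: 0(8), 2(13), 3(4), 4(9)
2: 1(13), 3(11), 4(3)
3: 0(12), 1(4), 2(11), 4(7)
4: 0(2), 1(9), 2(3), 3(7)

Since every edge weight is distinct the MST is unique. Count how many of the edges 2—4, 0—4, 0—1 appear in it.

2

Kruskal's algorithm — process edges by increasing weight (ties by edge label):
0—4 (2): add — endpoints in different components.
2—4 (3): add — endpoints in different components.
1—3 (4): add — endpoints in different components.
3—4 (7): add — endpoints in different components.
MST edge set: {0—4, 2—4, 1—3, 3—4}.
Of the listed edges, {2—4, 0—4} are in the MST → 2.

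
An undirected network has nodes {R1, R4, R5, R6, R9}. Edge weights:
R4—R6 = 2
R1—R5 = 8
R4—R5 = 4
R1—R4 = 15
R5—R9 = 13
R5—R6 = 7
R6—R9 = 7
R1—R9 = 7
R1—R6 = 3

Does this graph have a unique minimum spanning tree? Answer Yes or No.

Kruskal's algorithm — process edges by increasing weight (ties by edge label):
R4—R6 (2): add — endpoints in different components.
R1—R6 (3): add — endpoints in different components.
R4—R5 (4): add — endpoints in different components.
R1—R9 (7): add — endpoints in different components.
Non-tree edge R6—R9 has weight 7, equal to the heaviest edge on its tree cycle — swapping gives another MST of the same weight. Not unique.

No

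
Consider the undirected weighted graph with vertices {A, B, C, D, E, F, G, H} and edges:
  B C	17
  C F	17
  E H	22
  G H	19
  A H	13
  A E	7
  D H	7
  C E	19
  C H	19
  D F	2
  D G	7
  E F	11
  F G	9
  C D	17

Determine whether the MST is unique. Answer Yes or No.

No

Sort edges by weight, then run Kruskal:
D F (2): add — endpoints in different components.
A E (7): add — endpoints in different components.
D G (7): add — endpoints in different components.
D H (7): add — endpoints in different components.
F G (9): skip — F and G already connected.
E F (11): add — endpoints in different components.
A H (13): skip — A and H already connected.
B C (17): add — endpoints in different components.
C D (17): add — endpoints in different components.
Non-tree edge C F has weight 17, equal to the heaviest edge on its tree cycle — swapping gives another MST of the same weight. Not unique.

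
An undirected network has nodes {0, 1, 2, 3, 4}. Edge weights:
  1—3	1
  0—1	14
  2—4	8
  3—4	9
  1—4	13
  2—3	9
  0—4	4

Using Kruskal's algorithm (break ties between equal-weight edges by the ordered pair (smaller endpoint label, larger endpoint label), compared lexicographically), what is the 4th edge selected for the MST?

2-3

Sort edges by weight, then run Kruskal:
1—3 (1): add — endpoints in different components.
0—4 (4): add — endpoints in different components.
2—4 (8): add — endpoints in different components.
2—3 (9): add — endpoints in different components.
The 4th edge added is 2—3.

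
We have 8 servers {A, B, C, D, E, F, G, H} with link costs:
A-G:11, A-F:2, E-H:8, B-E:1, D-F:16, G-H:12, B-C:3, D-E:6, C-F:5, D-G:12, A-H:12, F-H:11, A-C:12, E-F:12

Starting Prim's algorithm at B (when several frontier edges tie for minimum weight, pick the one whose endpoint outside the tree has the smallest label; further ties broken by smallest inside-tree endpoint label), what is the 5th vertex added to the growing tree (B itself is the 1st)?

Prim, starting at B.
Step 1: cheapest edge leaving the tree is B-E (1); add E.
Step 2: cheapest edge leaving the tree is B-C (3); add C.
Step 3: cheapest edge leaving the tree is C-F (5); add F.
Step 4: cheapest edge leaving the tree is A-F (2); add A.
Step 5: cheapest edge leaving the tree is D-E (6); add D.
Step 6: cheapest edge leaving the tree is E-H (8); add H.
Step 7: cheapest edge leaving the tree is A-G (11); add G.
Vertex order: B, E, C, F, A, D, H, G. The 5th vertex is A.

A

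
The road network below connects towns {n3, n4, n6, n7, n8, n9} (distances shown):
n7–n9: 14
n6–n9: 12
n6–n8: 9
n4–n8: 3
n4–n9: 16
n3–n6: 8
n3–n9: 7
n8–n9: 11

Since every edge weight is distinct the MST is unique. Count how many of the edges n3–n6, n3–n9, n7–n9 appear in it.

3

Kruskal: consider edges lightest-first.
n4–n8 (3): add — endpoints in different components.
n3–n9 (7): add — endpoints in different components.
n3–n6 (8): add — endpoints in different components.
n6–n8 (9): add — endpoints in different components.
n8–n9 (11): skip — n8 and n9 already connected.
n6–n9 (12): skip — n6 and n9 already connected.
n7–n9 (14): add — endpoints in different components.
MST edge set: {n4–n8, n3–n9, n3–n6, n6–n8, n7–n9}.
Of the listed edges, {n3–n6, n3–n9, n7–n9} are in the MST → 3.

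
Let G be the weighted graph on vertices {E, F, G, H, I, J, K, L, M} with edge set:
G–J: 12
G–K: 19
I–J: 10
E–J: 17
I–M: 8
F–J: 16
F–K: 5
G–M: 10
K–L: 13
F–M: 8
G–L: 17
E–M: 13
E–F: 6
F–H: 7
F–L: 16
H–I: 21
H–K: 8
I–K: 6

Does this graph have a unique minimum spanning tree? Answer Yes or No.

No

Kruskal's algorithm — process edges by increasing weight (ties by edge label):
F–K (5): add — endpoints in different components.
E–F (6): add — endpoints in different components.
I–K (6): add — endpoints in different components.
F–H (7): add — endpoints in different components.
F–M (8): add — endpoints in different components.
H–K (8): skip — H and K already connected.
I–M (8): skip — I and M already connected.
G–M (10): add — endpoints in different components.
I–J (10): add — endpoints in different components.
G–J (12): skip — G and J already connected.
E–M (13): skip — E and M already connected.
K–L (13): add — endpoints in different components.
Non-tree edge I–M has weight 8, equal to the heaviest edge on its tree cycle — swapping gives another MST of the same weight. Not unique.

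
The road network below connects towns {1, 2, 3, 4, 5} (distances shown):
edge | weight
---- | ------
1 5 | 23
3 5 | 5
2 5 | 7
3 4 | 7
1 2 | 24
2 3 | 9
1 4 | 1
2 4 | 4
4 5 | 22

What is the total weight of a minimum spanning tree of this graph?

Kruskal's algorithm — process edges by increasing weight (ties by edge label):
1 4 (1): add. Components now {1,4} {2} {3} {5}
2 4 (4): add. Components now {1,2,4} {3} {5}
3 5 (5): add. Components now {1,2,4} {3,5}
2 5 (7): add. Components now {1,2,3,4,5}
MST edges: 1 4, 2 4, 3 5, 2 5; total weight 1+4+5+7 = 17.

17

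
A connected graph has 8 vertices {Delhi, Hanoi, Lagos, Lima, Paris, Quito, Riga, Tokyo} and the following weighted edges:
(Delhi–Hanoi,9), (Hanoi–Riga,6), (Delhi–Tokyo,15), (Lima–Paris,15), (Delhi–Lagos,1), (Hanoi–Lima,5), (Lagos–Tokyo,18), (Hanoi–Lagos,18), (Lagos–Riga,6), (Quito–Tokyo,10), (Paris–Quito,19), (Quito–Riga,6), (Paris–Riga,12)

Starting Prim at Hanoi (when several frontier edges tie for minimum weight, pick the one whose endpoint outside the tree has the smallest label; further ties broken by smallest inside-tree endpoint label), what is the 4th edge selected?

Prim, starting at Hanoi.
Step 1: frontier [Hanoi–Lima 5, Hanoi–Riga 6, Delhi–Hanoi 9, Hanoi–Lagos 18] → take Hanoi–Lima (5); add Lima.
Step 2: frontier [Hanoi–Riga 6, Delhi–Hanoi 9, Hanoi–Lagos 18, Lima–Paris 15] → take Hanoi–Riga (6); add Riga.
Step 3: frontier [Delhi–Hanoi 9, Hanoi–Lagos 18, Lima–Paris 15, Lagos–Riga 6, Quito–Riga 6, Paris–Riga 12] → take Lagos–Riga (6); add Lagos.
Step 4: frontier [Delhi–Hanoi 9, Delhi–Lagos 1, Lagos–Tokyo 18, Lima–Paris 15, Quito–Riga 6, Paris–Riga 12] → take Delhi–Lagos (1); add Delhi.
Step 5: frontier [Delhi–Tokyo 15, Lagos–Tokyo 18, Lima–Paris 15, Quito–Riga 6, Paris–Riga 12] → take Quito–Riga (6); add Quito.
Step 6: frontier [Delhi–Tokyo 15, Lagos–Tokyo 18, Lima–Paris 15, Quito–Tokyo 10, Paris–Quito 19, Paris–Riga 12] → take Quito–Tokyo (10); add Tokyo.
Step 7: frontier [Lima–Paris 15, Paris–Quito 19, Paris–Riga 12] → take Paris–Riga (12); add Paris.
The 4th edge added is Delhi–Lagos.

Delhi-Lagos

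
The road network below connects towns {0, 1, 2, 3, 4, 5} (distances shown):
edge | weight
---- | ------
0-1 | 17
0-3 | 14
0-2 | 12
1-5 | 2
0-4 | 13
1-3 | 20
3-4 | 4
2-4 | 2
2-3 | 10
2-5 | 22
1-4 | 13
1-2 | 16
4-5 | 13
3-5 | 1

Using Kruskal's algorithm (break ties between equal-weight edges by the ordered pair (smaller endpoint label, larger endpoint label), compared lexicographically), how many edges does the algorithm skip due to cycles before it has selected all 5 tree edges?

1

Kruskal's algorithm — process edges by increasing weight (ties by edge label):
3-5 (1): add. Components now {0} {1} {2} {3,5} {4}
1-5 (2): add. Components now {0} {1,3,5} {2} {4}
2-4 (2): add. Components now {0} {1,3,5} {2,4}
3-4 (4): add. Components now {0} {1,2,3,4,5}
2-3 (10): skip — 2 and 3 already connected.
0-2 (12): add. Components now {0,1,2,3,4,5}
Edges rejected before the tree was complete: 1.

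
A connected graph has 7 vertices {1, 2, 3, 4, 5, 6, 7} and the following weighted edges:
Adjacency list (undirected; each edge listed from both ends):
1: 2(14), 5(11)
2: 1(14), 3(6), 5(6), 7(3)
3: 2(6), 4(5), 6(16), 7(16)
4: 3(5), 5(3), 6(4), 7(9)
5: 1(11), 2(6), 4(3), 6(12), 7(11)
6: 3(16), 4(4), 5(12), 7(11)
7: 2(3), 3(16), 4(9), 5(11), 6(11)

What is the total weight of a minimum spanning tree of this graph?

Grow the tree from 6 using Prim:
Step 1: cheapest edge leaving the tree is 4-6 (4); add 4.
Step 2: cheapest edge leaving the tree is 4-5 (3); add 5.
Step 3: cheapest edge leaving the tree is 3-4 (5); add 3.
Step 4: cheapest edge leaving the tree is 2-3 (6); add 2.
Step 5: cheapest edge leaving the tree is 2-7 (3); add 7.
Step 6: cheapest edge leaving the tree is 1-5 (11); add 1.
MST edges: 4-6, 4-5, 3-4, 2-3, 2-7, 1-5; total weight 4+3+5+6+3+11 = 32.

32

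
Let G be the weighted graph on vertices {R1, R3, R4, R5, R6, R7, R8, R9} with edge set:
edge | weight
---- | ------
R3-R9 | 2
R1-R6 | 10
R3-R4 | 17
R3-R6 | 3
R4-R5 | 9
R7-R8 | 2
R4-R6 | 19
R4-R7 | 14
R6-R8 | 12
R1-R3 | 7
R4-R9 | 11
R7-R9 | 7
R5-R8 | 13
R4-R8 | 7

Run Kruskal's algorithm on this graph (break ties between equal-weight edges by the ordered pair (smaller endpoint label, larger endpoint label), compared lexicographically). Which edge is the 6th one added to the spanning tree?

Kruskal's algorithm — process edges by increasing weight (ties by edge label):
R3-R9 (2): add — endpoints in different components.
R7-R8 (2): add — endpoints in different components.
R3-R6 (3): add — endpoints in different components.
R1-R3 (7): add — endpoints in different components.
R4-R8 (7): add — endpoints in different components.
R7-R9 (7): add — endpoints in different components.
R4-R5 (9): add — endpoints in different components.
The 6th edge added is R7-R9.

R7-R9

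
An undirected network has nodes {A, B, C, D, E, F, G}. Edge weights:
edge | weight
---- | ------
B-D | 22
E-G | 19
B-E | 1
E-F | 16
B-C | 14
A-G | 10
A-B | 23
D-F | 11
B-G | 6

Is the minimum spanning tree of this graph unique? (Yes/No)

Yes

Kruskal's algorithm — process edges by increasing weight (ties by edge label):
B-E (1): add. Components now {A} {B,E} {C} {D} {F} {G}
B-G (6): add. Components now {A} {B,E,G} {C} {D} {F}
A-G (10): add. Components now {A,B,E,G} {C} {D} {F}
D-F (11): add. Components now {A,B,E,G} {C} {D,F}
B-C (14): add. Components now {A,B,C,E,G} {D,F}
E-F (16): add. Components now {A,B,C,D,E,F,G}
Every non-tree edge has weight strictly greater than the heaviest edge on the tree path between its endpoints, so the MST is unique.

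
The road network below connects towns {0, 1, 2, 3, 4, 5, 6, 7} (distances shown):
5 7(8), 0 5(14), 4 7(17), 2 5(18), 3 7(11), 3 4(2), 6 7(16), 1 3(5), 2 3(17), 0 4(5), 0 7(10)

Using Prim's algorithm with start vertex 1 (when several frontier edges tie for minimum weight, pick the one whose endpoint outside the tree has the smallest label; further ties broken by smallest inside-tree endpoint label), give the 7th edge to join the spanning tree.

Prim, starting at 1.
Step 1: frontier [1 3 5] → take 1 3 (5); add 3.
Step 2: frontier [3 4 2, 3 7 11, 2 3 17] → take 3 4 (2); add 4.
Step 3: frontier [3 7 11, 2 3 17, 0 4 5, 4 7 17] → take 0 4 (5); add 0.
Step 4: frontier [0 7 10, 0 5 14, 3 7 11, 2 3 17, 4 7 17] → take 0 7 (10); add 7.
Step 5: frontier [0 5 14, 2 3 17, 5 7 8, 6 7 16] → take 5 7 (8); add 5.
Step 6: frontier [2 3 17, 2 5 18, 6 7 16] → take 6 7 (16); add 6.
Step 7: frontier [2 3 17, 2 5 18] → take 2 3 (17); add 2.
The 7th edge added is 2 3.

2-3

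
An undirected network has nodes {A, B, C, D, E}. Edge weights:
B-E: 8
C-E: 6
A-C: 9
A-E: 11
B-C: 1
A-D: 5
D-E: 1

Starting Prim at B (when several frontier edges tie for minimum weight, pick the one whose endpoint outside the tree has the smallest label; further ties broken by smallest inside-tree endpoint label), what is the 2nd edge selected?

C-E

Grow the tree from B using Prim:
Step 1: frontier [B-C 1, B-E 8] → take B-C (1); add C.
Step 2: frontier [B-E 8, C-E 6, A-C 9] → take C-E (6); add E.
Step 3: frontier [A-C 9, D-E 1, A-E 11] → take D-E (1); add D.
Step 4: frontier [A-C 9, A-D 5, A-E 11] → take A-D (5); add A.
The 2nd edge added is C-E.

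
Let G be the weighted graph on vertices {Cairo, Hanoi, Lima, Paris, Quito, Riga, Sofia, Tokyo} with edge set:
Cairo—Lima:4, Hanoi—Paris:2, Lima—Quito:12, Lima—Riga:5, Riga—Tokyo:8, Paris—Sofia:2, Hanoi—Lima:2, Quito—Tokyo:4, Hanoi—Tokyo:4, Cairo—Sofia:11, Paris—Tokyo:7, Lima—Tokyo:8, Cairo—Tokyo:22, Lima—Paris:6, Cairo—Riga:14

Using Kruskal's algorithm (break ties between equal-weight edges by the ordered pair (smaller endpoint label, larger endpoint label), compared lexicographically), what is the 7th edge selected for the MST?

Kruskal: consider edges lightest-first.
Hanoi—Lima (2): add — endpoints in different components.
Hanoi—Paris (2): add — endpoints in different components.
Paris—Sofia (2): add — endpoints in different components.
Cairo—Lima (4): add — endpoints in different components.
Hanoi—Tokyo (4): add — endpoints in different components.
Quito—Tokyo (4): add — endpoints in different components.
Lima—Riga (5): add — endpoints in different components.
The 7th edge added is Lima—Riga.

Lima-Riga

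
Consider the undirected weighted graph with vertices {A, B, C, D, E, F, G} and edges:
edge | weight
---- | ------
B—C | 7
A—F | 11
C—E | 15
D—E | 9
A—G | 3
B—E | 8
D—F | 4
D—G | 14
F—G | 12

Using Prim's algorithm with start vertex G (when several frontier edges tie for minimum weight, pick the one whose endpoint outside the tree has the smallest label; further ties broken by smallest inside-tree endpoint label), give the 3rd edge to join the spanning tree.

Prim's algorithm from G:
Step 1: cheapest edge leaving the tree is A—G (3); add A.
Step 2: cheapest edge leaving the tree is A—F (11); add F.
Step 3: cheapest edge leaving the tree is D—F (4); add D.
Step 4: cheapest edge leaving the tree is D—E (9); add E.
Step 5: cheapest edge leaving the tree is B—E (8); add B.
Step 6: cheapest edge leaving the tree is B—C (7); add C.
The 3rd edge added is D—F.

D-F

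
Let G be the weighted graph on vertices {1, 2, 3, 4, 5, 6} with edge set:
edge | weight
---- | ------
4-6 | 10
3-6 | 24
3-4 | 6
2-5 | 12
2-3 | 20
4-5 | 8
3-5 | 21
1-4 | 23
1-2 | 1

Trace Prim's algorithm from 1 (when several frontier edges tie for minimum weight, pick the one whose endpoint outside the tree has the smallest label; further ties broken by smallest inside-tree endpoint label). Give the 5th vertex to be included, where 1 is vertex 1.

3

Prim's algorithm from 1:
Step 1: frontier [1-2 1, 1-4 23] → take 1-2 (1); add 2.
Step 2: frontier [1-4 23, 2-5 12, 2-3 20] → take 2-5 (12); add 5.
Step 3: frontier [1-4 23, 2-3 20, 4-5 8, 3-5 21] → take 4-5 (8); add 4.
Step 4: frontier [2-3 20, 3-4 6, 4-6 10, 3-5 21] → take 3-4 (6); add 3.
Step 5: frontier [3-6 24, 4-6 10] → take 4-6 (10); add 6.
Vertex order: 1, 2, 5, 4, 3, 6. The 5th vertex is 3.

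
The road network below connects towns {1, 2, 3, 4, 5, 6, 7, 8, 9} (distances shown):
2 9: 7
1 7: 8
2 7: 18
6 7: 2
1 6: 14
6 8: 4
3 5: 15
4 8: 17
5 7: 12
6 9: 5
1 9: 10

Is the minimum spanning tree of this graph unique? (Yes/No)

Kruskal: consider edges lightest-first.
6 7 (2): add — endpoints in different components.
6 8 (4): add — endpoints in different components.
6 9 (5): add — endpoints in different components.
2 9 (7): add — endpoints in different components.
1 7 (8): add — endpoints in different components.
1 9 (10): skip — 1 and 9 already connected.
5 7 (12): add — endpoints in different components.
1 6 (14): skip — 1 and 6 already connected.
3 5 (15): add — endpoints in different components.
4 8 (17): add — endpoints in different components.
Every non-tree edge has weight strictly greater than the heaviest edge on the tree path between its endpoints, so the MST is unique.

Yes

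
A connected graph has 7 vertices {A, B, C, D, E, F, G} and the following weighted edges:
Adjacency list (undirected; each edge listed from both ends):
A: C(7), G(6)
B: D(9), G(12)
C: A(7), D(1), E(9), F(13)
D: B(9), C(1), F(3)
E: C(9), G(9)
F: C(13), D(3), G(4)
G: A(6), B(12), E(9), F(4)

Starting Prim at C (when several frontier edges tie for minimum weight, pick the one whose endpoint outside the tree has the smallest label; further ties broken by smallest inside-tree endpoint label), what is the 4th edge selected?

Prim, starting at C.
Step 1: frontier [C–D 1, A–C 7, C–E 9, C–F 13] → take C–D (1); add D.
Step 2: frontier [A–C 7, C–E 9, C–F 13, D–F 3, B–D 9] → take D–F (3); add F.
Step 3: frontier [A–C 7, C–E 9, B–D 9, F–G 4] → take F–G (4); add G.
Step 4: frontier [A–C 7, C–E 9, B–D 9, A–G 6, E–G 9, B–G 12] → take A–G (6); add A.
Step 5: frontier [C–E 9, B–D 9, E–G 9, B–G 12] → take B–D (9); add B.
Step 6: frontier [C–E 9, E–G 9] → take C–E (9); add E.
The 4th edge added is A–G.

A-G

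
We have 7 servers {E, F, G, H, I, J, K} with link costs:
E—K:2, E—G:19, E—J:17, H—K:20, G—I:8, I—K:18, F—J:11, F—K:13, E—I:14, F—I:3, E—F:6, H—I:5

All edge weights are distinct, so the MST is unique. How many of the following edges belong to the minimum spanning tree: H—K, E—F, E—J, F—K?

Kruskal's algorithm — process edges by increasing weight (ties by edge label):
E—K (2): add. Components now {E,K} {F} {G} {H} {I} {J}
F—I (3): add. Components now {E,K} {F,I} {G} {H} {J}
H—I (5): add. Components now {E,K} {F,H,I} {G} {J}
E—F (6): add. Components now {E,F,H,I,K} {G} {J}
G—I (8): add. Components now {E,F,G,H,I,K} {J}
F—J (11): add. Components now {E,F,G,H,I,J,K}
MST edge set: {E—K, F—I, H—I, E—F, G—I, F—J}.
Of the listed edges, {E—F} are in the MST → 1.

1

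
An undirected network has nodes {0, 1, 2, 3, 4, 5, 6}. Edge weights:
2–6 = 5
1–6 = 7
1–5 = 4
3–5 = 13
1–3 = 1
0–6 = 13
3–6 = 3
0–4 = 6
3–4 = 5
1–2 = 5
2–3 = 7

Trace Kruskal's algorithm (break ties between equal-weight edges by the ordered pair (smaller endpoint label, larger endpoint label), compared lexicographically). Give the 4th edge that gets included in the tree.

1-2

Kruskal: consider edges lightest-first.
1–3 (1): add — endpoints in different components.
3–6 (3): add — endpoints in different components.
1–5 (4): add — endpoints in different components.
1–2 (5): add — endpoints in different components.
2–6 (5): skip — 2 and 6 already connected.
3–4 (5): add — endpoints in different components.
0–4 (6): add — endpoints in different components.
The 4th edge added is 1–2.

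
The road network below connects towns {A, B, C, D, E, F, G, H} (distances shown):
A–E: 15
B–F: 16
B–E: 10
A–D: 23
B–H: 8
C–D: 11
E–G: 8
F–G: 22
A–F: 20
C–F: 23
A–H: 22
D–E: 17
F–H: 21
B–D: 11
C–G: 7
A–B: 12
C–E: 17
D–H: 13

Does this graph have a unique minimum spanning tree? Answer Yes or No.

Kruskal's algorithm — process edges by increasing weight (ties by edge label):
C–G (7): add — endpoints in different components.
B–H (8): add — endpoints in different components.
E–G (8): add — endpoints in different components.
B–E (10): add — endpoints in different components.
B–D (11): add — endpoints in different components.
C–D (11): skip — C and D already connected.
A–B (12): add — endpoints in different components.
D–H (13): skip — D and H already connected.
A–E (15): skip — A and E already connected.
B–F (16): add — endpoints in different components.
Non-tree edge C–D has weight 11, equal to the heaviest edge on its tree cycle — swapping gives another MST of the same weight. Not unique.

No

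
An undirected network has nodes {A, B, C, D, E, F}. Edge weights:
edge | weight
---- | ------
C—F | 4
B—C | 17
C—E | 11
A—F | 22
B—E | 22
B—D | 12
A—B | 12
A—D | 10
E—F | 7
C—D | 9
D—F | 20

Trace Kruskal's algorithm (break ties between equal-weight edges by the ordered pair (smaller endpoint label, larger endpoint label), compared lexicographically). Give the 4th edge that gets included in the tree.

A-D

Kruskal's algorithm — process edges by increasing weight (ties by edge label):
C—F (4): add. Components now {A} {B} {C,F} {D} {E}
E—F (7): add. Components now {A} {B} {C,E,F} {D}
C—D (9): add. Components now {A} {B} {C,D,E,F}
A—D (10): add. Components now {A,C,D,E,F} {B}
C—E (11): skip — C and E already connected.
A—B (12): add. Components now {A,B,C,D,E,F}
The 4th edge added is A—D.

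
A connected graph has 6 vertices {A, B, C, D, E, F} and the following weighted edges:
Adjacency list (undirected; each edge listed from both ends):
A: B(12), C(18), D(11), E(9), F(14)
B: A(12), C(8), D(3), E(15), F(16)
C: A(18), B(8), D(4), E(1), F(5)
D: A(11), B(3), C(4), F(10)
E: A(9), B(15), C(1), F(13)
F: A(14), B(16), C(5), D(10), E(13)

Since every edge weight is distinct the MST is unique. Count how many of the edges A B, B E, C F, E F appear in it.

Sort edges by weight, then run Kruskal:
C E (1): add — endpoints in different components.
B D (3): add — endpoints in different components.
C D (4): add — endpoints in different components.
C F (5): add — endpoints in different components.
B C (8): skip — B and C already connected.
A E (9): add — endpoints in different components.
MST edge set: {C E, B D, C D, C F, A E}.
Of the listed edges, {C F} are in the MST → 1.

1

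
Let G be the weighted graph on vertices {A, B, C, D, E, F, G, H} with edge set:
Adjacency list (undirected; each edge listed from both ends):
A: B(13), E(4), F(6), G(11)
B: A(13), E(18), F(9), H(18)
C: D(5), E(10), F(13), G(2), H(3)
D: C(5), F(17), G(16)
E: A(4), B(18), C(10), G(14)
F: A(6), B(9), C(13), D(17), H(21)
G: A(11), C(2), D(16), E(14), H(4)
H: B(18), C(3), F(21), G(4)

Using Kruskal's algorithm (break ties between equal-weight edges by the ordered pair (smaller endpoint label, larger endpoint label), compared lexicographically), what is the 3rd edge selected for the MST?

A-E

Kruskal: consider edges lightest-first.
C–G (2): add — endpoints in different components.
C–H (3): add — endpoints in different components.
A–E (4): add — endpoints in different components.
G–H (4): skip — G and H already connected.
C–D (5): add — endpoints in different components.
A–F (6): add — endpoints in different components.
B–F (9): add — endpoints in different components.
C–E (10): add — endpoints in different components.
The 3rd edge added is A–E.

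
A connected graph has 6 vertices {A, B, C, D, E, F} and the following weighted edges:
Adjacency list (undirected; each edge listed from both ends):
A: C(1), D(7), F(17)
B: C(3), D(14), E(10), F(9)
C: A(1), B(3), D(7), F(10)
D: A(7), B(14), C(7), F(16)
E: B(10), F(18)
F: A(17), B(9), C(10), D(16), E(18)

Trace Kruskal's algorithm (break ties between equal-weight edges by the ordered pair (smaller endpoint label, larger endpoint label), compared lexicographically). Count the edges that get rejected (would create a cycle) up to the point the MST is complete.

Sort edges by weight, then run Kruskal:
A C (1): add — endpoints in different components.
B C (3): add — endpoints in different components.
A D (7): add — endpoints in different components.
C D (7): skip — C and D already connected.
B F (9): add — endpoints in different components.
B E (10): add — endpoints in different components.
Edges rejected before the tree was complete: 1.

1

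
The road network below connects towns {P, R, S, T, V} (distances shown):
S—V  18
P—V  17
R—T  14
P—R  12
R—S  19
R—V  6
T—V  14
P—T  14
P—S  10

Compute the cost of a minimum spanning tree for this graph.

Prim's algorithm from P:
Step 1: frontier [P—S 10, P—R 12, P—T 14, P—V 17] → take P—S (10); add S.
Step 2: frontier [P—R 12, P—T 14, P—V 17, S—V 18, R—S 19] → take P—R (12); add R.
Step 3: frontier [P—T 14, P—V 17, R—V 6, R—T 14, S—V 18] → take R—V (6); add V.
Step 4: frontier [P—T 14, R—T 14, T—V 14] → take P—T (14); add T.
MST edges: P—S, P—R, R—V, P—T; total weight 10+12+6+14 = 42.

42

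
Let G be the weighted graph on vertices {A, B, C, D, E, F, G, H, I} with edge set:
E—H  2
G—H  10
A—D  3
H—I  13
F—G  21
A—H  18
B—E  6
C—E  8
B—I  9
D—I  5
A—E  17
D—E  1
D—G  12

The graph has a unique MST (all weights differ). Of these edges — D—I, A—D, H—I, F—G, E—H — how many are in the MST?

Kruskal's algorithm — process edges by increasing weight (ties by edge label):
D—E (1): add — endpoints in different components.
E—H (2): add — endpoints in different components.
A—D (3): add — endpoints in different components.
D—I (5): add — endpoints in different components.
B—E (6): add — endpoints in different components.
C—E (8): add — endpoints in different components.
B—I (9): skip — B and I already connected.
G—H (10): add — endpoints in different components.
D—G (12): skip — D and G already connected.
H—I (13): skip — H and I already connected.
A—E (17): skip — A and E already connected.
A—H (18): skip — A and H already connected.
F—G (21): add — endpoints in different components.
MST edge set: {D—E, E—H, A—D, D—I, B—E, C—E, G—H, F—G}.
Of the listed edges, {D—I, A—D, F—G, E—H} are in the MST → 4.

4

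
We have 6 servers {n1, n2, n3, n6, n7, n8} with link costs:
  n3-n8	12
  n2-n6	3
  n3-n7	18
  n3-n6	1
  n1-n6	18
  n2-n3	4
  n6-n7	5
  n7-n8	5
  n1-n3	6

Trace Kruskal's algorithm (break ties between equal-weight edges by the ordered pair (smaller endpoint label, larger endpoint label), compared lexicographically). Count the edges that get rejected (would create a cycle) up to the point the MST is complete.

1

Sort edges by weight, then run Kruskal:
n3-n6 (1): add. Components now {n7} {n8} {n2} {n3,n6} {n1}
n2-n6 (3): add. Components now {n7} {n8} {n2,n3,n6} {n1}
n2-n3 (4): skip — n2 and n3 already connected.
n6-n7 (5): add. Components now {n2,n3,n6,n7} {n8} {n1}
n7-n8 (5): add. Components now {n2,n3,n6,n7,n8} {n1}
n1-n3 (6): add. Components now {n1,n2,n3,n6,n7,n8}
Edges rejected before the tree was complete: 1.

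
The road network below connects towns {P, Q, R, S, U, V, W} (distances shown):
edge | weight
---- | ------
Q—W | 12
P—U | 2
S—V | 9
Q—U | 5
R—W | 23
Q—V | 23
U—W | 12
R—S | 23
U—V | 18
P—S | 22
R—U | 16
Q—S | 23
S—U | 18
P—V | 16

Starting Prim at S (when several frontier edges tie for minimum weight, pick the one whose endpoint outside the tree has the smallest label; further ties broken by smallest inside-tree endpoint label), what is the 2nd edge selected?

Prim's algorithm from S:
Step 1: cheapest edge leaving the tree is S—V (9); add V.
Step 2: cheapest edge leaving the tree is P—V (16); add P.
Step 3: cheapest edge leaving the tree is P—U (2); add U.
Step 4: cheapest edge leaving the tree is Q—U (5); add Q.
Step 5: cheapest edge leaving the tree is Q—W (12); add W.
Step 6: cheapest edge leaving the tree is R—U (16); add R.
The 2nd edge added is P—V.

P-V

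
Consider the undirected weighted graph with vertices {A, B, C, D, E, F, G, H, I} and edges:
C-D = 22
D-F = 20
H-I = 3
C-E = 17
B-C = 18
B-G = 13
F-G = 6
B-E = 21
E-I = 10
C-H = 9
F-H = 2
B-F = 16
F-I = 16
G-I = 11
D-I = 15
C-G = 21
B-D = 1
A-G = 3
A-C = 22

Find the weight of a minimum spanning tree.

47

Sort edges by weight, then run Kruskal:
B-D (1): add — endpoints in different components.
F-H (2): add — endpoints in different components.
A-G (3): add — endpoints in different components.
H-I (3): add — endpoints in different components.
F-G (6): add — endpoints in different components.
C-H (9): add — endpoints in different components.
E-I (10): add — endpoints in different components.
G-I (11): skip — G and I already connected.
B-G (13): add — endpoints in different components.
MST edges: B-D, F-H, A-G, H-I, F-G, C-H, E-I, B-G; total weight 1+2+3+3+6+9+10+13 = 47.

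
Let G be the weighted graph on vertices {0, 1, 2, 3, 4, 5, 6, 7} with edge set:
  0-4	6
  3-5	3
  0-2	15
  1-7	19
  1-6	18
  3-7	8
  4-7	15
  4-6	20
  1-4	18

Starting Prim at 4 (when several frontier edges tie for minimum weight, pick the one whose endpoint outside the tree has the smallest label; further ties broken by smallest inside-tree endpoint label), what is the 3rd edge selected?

4-7

Prim's algorithm from 4:
Step 1: frontier [0-4 6, 4-7 15, 1-4 18, 4-6 20] → take 0-4 (6); add 0.
Step 2: frontier [0-2 15, 4-7 15, 1-4 18, 4-6 20] → take 0-2 (15); add 2.
Step 3: frontier [4-7 15, 1-4 18, 4-6 20] → take 4-7 (15); add 7.
Step 4: frontier [1-4 18, 4-6 20, 3-7 8, 1-7 19] → take 3-7 (8); add 3.
Step 5: frontier [3-5 3, 1-4 18, 4-6 20, 1-7 19] → take 3-5 (3); add 5.
Step 6: frontier [1-4 18, 4-6 20, 1-7 19] → take 1-4 (18); add 1.
Step 7: frontier [1-6 18, 4-6 20] → take 1-6 (18); add 6.
The 3rd edge added is 4-7.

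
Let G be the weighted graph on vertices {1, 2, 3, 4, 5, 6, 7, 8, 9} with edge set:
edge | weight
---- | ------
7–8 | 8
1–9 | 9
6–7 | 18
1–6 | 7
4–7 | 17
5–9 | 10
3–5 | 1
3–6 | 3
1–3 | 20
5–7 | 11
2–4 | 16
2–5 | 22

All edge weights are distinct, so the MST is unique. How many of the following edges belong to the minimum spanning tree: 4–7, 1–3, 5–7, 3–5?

Sort edges by weight, then run Kruskal:
3–5 (1): add — endpoints in different components.
3–6 (3): add — endpoints in different components.
1–6 (7): add — endpoints in different components.
7–8 (8): add — endpoints in different components.
1–9 (9): add — endpoints in different components.
5–9 (10): skip — 5 and 9 already connected.
5–7 (11): add — endpoints in different components.
2–4 (16): add — endpoints in different components.
4–7 (17): add — endpoints in different components.
MST edge set: {3–5, 3–6, 1–6, 7–8, 1–9, 5–7, 2–4, 4–7}.
Of the listed edges, {4–7, 5–7, 3–5} are in the MST → 3.

3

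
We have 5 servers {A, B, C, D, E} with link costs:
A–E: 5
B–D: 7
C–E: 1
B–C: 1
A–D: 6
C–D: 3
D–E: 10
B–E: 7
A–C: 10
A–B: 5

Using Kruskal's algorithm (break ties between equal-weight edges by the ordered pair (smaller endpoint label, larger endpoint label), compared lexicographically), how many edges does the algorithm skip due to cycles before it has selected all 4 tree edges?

0

Kruskal's algorithm — process edges by increasing weight (ties by edge label):
B–C (1): add. Components now {A} {B,C} {D} {E}
C–E (1): add. Components now {A} {B,C,E} {D}
C–D (3): add. Components now {A} {B,C,D,E}
A–B (5): add. Components now {A,B,C,D,E}
Edges rejected before the tree was complete: 0.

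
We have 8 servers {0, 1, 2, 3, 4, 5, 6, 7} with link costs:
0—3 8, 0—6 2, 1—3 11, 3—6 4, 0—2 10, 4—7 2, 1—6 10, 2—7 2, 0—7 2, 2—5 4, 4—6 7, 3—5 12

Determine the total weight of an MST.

Grow the tree from 5 using Prim:
Step 1: cheapest edge leaving the tree is 2—5 (4); add 2.
Step 2: cheapest edge leaving the tree is 2—7 (2); add 7.
Step 3: cheapest edge leaving the tree is 0—7 (2); add 0.
Step 4: cheapest edge leaving the tree is 4—7 (2); add 4.
Step 5: cheapest edge leaving the tree is 0—6 (2); add 6.
Step 6: cheapest edge leaving the tree is 3—6 (4); add 3.
Step 7: cheapest edge leaving the tree is 1—6 (10); add 1.
MST edges: 2—5, 2—7, 0—7, 4—7, 0—6, 3—6, 1—6; total weight 4+2+2+2+2+4+10 = 26.

26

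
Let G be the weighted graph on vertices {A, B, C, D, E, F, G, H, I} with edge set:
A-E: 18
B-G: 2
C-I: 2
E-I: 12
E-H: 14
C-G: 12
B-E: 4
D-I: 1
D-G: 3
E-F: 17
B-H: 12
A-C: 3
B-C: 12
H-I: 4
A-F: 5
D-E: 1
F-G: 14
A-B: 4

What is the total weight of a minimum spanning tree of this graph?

Kruskal's algorithm — process edges by increasing weight (ties by edge label):
D-E (1): add — endpoints in different components.
D-I (1): add — endpoints in different components.
B-G (2): add — endpoints in different components.
C-I (2): add — endpoints in different components.
A-C (3): add — endpoints in different components.
D-G (3): add — endpoints in different components.
A-B (4): skip — A and B already connected.
B-E (4): skip — B and E already connected.
H-I (4): add — endpoints in different components.
A-F (5): add — endpoints in different components.
MST edges: D-E, D-I, B-G, C-I, A-C, D-G, H-I, A-F; total weight 1+1+2+2+3+3+4+5 = 21.

21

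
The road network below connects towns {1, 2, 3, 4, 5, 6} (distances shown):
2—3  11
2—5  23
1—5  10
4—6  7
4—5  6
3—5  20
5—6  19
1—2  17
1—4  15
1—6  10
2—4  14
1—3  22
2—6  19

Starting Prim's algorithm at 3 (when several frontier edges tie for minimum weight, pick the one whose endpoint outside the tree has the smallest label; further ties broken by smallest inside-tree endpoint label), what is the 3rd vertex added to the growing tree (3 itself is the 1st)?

Prim's algorithm from 3:
Step 1: frontier [2—3 11, 3—5 20, 1—3 22] → take 2—3 (11); add 2.
Step 2: frontier [2—4 14, 1—2 17, 2—6 19, 2—5 23, 3—5 20, 1—3 22] → take 2—4 (14); add 4.
Step 3: frontier [1—2 17, 2—6 19, 2—5 23, 3—5 20, 1—3 22, 4—5 6, 4—6 7, 1—4 15] → take 4—5 (6); add 5.
Step 4: frontier [1—2 17, 2—6 19, 1—3 22, 4—6 7, 1—4 15, 1—5 10, 5—6 19] → take 4—6 (7); add 6.
Step 5: frontier [1—2 17, 1—3 22, 1—4 15, 1—5 10, 1—6 10] → take 1—5 (10); add 1.
Vertex order: 3, 2, 4, 5, 6, 1. The 3rd vertex is 4.

4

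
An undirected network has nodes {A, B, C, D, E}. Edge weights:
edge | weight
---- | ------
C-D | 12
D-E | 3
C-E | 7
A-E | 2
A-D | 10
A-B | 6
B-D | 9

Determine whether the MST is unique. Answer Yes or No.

Yes

Kruskal: consider edges lightest-first.
A-E (2): add — endpoints in different components.
D-E (3): add — endpoints in different components.
A-B (6): add — endpoints in different components.
C-E (7): add — endpoints in different components.
Every non-tree edge has weight strictly greater than the heaviest edge on the tree path between its endpoints, so the MST is unique.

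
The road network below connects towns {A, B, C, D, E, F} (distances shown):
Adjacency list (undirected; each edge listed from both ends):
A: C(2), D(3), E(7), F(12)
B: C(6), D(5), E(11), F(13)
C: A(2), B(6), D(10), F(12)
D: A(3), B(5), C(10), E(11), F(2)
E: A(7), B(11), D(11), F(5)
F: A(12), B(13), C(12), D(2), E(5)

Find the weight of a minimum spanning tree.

Grow the tree from A using Prim:
Step 1: frontier [A C 2, A D 3, A E 7, A F 12] → take A C (2); add C.
Step 2: frontier [A D 3, A E 7, A F 12, B C 6, C D 10, C F 12] → take A D (3); add D.
Step 3: frontier [A E 7, A F 12, B C 6, C F 12, D F 2, B D 5, D E 11] → take D F (2); add F.
Step 4: frontier [A E 7, B C 6, B D 5, D E 11, E F 5, B F 13] → take B D (5); add B.
Step 5: frontier [A E 7, B E 11, D E 11, E F 5] → take E F (5); add E.
MST edges: A C, A D, D F, B D, E F; total weight 2+3+2+5+5 = 17.

17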